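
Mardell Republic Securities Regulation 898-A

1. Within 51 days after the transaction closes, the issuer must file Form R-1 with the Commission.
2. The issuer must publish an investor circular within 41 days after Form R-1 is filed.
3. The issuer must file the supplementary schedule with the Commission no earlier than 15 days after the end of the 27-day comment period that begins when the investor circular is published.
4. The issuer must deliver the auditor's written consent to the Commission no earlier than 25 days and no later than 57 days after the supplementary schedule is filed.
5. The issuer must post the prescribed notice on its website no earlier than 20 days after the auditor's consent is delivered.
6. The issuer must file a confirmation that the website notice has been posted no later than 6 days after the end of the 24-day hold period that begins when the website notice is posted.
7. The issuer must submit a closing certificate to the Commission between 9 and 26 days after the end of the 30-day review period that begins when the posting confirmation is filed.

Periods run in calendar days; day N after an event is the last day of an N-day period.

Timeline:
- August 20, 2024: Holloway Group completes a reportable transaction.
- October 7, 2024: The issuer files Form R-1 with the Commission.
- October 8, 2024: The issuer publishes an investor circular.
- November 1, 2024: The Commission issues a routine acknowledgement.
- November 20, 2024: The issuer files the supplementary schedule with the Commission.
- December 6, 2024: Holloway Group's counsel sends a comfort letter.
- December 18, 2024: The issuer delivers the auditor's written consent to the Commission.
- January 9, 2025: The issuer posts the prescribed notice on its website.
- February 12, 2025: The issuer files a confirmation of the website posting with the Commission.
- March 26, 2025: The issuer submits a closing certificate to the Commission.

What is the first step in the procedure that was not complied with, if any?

Step 6

(1) due by August 20, 2024 + 51 days = October 10, 2024; done October 7, 2024 — timely.
(2) due by October 7, 2024 + 41 days = November 17, 2024; completed October 8, 2024, before the deadline.
(3) permitted from November 4, 2024 + 15 days = November 19, 2024 onward; done November 20, 2024, after the minimum wait.
(4) the permitted window runs from November 20, 2024 + 25 = December 15, 2024 to November 20, 2024 + 57 = January 16, 2025; done December 18, 2024, which is between those dates.
(5) permitted from December 18, 2024 + 20 days = January 7, 2025 onward; January 9, 2025 is on or after that date.
(6) due by February 2, 2025 + 6 days = February 8, 2025; February 12, 2025 misses that deadline by 4 days.
Later steps need not be reached.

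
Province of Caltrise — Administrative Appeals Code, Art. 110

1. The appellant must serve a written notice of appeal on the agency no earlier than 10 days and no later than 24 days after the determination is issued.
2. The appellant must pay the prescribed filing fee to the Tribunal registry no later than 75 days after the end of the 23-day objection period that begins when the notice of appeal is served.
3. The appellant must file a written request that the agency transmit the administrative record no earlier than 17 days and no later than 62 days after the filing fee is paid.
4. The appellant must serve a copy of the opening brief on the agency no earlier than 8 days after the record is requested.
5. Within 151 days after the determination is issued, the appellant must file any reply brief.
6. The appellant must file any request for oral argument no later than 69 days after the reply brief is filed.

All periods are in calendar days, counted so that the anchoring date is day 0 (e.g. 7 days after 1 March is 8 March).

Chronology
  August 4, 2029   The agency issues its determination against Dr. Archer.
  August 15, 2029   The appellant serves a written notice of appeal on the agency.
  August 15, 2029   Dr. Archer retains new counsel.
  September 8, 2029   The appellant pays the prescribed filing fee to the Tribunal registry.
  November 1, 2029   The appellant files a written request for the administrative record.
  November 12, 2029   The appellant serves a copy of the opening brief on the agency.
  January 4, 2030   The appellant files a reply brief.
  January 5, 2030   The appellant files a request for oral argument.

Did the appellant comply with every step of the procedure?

Step 1 — 10 and 24 days from August 4, 2029 (when the determination is issued) are August 14, 2029 and August 28, 2029 respectively; done August 15, 2029, which is between those dates.
Step 2 — counting 75 days from September 7, 2029 (end of the 23-day objection period, which began when the notice of appeal is served on August 15, 2029) gives a deadline of November 21, 2029; September 8, 2029 is within that limit.
Step 3 — 17 and 62 days from September 8, 2029 (when the filing fee is paid) are September 25, 2029 and November 9, 2029 respectively; done November 1, 2029, which is between those dates.
Step 4 — must wait 8 days from November 1, 2029 (when the record is requested), so not before November 9, 2029; done November 12, 2029 — permitted.
Step 5 — counting 151 days from August 4, 2029 (when the determination is issued) gives a deadline of January 2, 2030; January 4, 2030 misses that deadline by 2 days.
That is the first point of non-compliance.

No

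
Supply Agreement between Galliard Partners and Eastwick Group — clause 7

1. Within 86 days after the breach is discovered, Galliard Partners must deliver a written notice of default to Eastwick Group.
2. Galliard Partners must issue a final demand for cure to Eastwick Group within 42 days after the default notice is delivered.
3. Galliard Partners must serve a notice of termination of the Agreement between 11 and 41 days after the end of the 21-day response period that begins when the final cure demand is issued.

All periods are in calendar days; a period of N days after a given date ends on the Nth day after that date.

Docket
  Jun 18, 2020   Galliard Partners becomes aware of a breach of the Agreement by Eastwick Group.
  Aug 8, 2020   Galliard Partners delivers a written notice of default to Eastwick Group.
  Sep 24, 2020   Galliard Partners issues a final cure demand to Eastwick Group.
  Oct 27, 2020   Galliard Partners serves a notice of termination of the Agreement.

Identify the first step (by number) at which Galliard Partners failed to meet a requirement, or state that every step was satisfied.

Step 1 — counting 86 days from Jun 18, 2020 (when the breach is discovered) gives a deadline of Sep 12, 2020; done Aug 8, 2020 — timely.
Step 2 — counting 42 days from Aug 8, 2020 (when the default notice is delivered) gives a deadline of Sep 19, 2020; not done until Sep 24, 2020, 5 days after the deadline.

Step 2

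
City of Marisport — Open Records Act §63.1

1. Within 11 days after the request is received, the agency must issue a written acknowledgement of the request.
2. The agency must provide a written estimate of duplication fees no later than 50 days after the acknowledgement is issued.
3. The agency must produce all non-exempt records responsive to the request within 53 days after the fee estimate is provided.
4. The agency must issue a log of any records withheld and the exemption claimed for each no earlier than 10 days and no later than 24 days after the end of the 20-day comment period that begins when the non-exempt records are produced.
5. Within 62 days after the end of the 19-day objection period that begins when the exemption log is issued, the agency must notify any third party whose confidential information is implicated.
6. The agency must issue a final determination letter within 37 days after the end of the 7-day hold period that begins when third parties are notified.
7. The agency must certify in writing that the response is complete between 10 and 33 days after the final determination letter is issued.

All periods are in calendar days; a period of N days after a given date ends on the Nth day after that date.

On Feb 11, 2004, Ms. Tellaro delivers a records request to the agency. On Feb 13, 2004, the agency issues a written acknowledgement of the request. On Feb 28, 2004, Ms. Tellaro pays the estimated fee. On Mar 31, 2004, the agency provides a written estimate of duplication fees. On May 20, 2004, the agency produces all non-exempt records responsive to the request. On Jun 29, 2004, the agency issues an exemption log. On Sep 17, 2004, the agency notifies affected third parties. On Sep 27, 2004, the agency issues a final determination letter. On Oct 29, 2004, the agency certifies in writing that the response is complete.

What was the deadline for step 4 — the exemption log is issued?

The non-exempt records are produced on May 20, 2004; the 20-day comment period therefore ends Jun 9, 2004, and step 4 runs from that date. The window is 10–24 days after Jun 9, 2004; it closes on Jul 3, 2004.

Jul 3, 2004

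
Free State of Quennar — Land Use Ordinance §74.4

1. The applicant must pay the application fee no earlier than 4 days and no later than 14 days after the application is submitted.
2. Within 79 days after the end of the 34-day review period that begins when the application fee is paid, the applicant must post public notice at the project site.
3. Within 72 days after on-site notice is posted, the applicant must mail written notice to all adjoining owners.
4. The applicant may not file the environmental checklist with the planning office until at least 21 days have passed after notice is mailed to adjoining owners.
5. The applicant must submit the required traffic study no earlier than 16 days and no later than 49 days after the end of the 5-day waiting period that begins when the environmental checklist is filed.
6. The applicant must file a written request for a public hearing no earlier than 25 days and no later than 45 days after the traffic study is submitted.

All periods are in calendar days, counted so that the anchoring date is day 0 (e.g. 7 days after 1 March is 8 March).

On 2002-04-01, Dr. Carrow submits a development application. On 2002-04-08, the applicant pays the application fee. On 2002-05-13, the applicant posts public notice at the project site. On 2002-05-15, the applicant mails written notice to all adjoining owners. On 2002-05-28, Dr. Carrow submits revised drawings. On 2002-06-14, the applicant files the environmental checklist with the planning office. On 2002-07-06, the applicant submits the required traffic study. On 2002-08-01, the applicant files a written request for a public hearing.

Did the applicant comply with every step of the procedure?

Step 1: the window is 4–14 days after 2002-04-01 (when the application is submitted), so 2002-04-05 through 2002-04-15; done 2002-04-08, which is between those dates.
Step 2: 79 days after 2002-05-12 (end of the 34-day review period, which began when the application fee is paid on 2002-04-08) is 2002-07-30; 2002-05-13 is within that limit.
Step 3: 72 days after 2002-05-13 (when on-site notice is posted) is 2002-07-24; 2002-05-15 is within that limit.
Step 4: the earliest permitted date is 21 days after 2002-05-15 (when notice is mailed to adjoining owners), i.e. 2002-06-05; done 2002-06-14, after the minimum wait.
Step 5: the window is 16–49 days after 2002-06-19 (end of the 5-day waiting period, which began when the environmental checklist is filed on 2002-06-14), so 2002-07-05 through 2002-08-07; 2002-07-06 falls inside that range.
Step 6: the window is 25–45 days after 2002-07-06 (when the traffic study is submitted), so 2002-07-31 through 2002-08-20; 2002-08-01 falls inside that range.

Yes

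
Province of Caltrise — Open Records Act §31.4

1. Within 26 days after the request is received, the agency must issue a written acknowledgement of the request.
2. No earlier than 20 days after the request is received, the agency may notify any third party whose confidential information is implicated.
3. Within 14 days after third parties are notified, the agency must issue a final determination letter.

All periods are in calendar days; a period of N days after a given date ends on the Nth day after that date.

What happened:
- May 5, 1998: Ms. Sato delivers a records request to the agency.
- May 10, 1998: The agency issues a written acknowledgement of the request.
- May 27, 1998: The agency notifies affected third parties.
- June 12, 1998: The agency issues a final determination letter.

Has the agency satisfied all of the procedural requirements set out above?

(1) due by May 5, 1998 + 26 days = May 31, 1998; completed May 10, 1998, before the deadline.
(2) permitted from May 5, 1998 + 20 days = May 25, 1998 onward; May 27, 1998 is on or after that date.
(3) due by May 27, 1998 + 14 days = June 10, 1998; June 12, 1998 misses that deadline by 2 days.
The procedure was therefore not followed at step 3.

No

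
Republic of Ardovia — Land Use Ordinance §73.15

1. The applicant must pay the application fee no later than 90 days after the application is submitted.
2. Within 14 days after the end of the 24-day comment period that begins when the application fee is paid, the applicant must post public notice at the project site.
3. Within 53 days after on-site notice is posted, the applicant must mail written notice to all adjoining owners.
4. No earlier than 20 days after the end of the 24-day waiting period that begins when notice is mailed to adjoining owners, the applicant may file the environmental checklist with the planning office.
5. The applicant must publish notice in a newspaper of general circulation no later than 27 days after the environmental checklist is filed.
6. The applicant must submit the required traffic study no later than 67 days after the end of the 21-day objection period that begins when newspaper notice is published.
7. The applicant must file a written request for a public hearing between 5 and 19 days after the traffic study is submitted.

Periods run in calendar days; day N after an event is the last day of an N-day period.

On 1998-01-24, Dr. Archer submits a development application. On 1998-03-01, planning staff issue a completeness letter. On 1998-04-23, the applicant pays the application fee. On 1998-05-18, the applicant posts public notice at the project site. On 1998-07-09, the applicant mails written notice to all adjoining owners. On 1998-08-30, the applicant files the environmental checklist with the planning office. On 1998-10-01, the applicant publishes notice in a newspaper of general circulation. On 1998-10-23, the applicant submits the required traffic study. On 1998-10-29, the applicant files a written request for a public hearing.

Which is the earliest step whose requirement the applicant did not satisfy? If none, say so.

Step 5

Step 1 — counting 90 days from 1998-01-24 (when the application is submitted) gives a deadline of 1998-04-24; 1998-04-23 is within that limit.
Step 2 — counting 14 days from 1998-05-17 (end of the 24-day comment period, which began when the application fee is paid on 1998-04-23) gives a deadline of 1998-05-31; 1998-05-18 is within that limit.
Step 3 — counting 53 days from 1998-05-18 (when on-site notice is posted) gives a deadline of 1998-07-10; completed 1998-07-09, before the deadline.
Step 4 — must wait 20 days from 1998-08-02 (end of the 24-day waiting period, which began when notice is mailed to adjoining owners on 1998-07-09), so not before 1998-08-22; done 1998-08-30 — permitted.
Step 5 — counting 27 days from 1998-08-30 (when the environmental checklist is filed) gives a deadline of 1998-09-26; not done until 1998-10-01, 5 days after the deadline.
The analysis stops there.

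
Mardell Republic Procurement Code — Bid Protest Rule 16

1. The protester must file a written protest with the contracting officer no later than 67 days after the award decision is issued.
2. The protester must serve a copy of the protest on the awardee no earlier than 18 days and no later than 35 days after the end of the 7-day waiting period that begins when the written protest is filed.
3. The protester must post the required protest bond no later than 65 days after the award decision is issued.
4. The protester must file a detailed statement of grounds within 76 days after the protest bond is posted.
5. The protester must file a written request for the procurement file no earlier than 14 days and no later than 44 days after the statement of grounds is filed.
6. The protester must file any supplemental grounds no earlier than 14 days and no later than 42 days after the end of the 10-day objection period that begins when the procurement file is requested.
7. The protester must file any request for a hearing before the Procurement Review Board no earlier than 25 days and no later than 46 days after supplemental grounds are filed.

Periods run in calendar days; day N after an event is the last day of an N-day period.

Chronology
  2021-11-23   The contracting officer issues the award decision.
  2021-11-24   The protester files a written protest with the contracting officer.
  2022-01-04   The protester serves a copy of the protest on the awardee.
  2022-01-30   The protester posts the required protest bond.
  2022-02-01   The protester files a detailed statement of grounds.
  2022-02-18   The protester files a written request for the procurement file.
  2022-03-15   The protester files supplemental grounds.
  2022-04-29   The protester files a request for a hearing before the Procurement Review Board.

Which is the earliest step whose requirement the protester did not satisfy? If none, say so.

Step 3

Step 1 — counting 67 days from 2021-11-23 (when the award decision is issued) gives a deadline of 2022-01-29; completed 2021-11-24, before the deadline.
Step 2 — 18 and 35 days from 2021-12-01 (end of the 7-day waiting period, which began when the written protest is filed on 2021-11-24) are 2021-12-19 and 2022-01-05 respectively; done 2022-01-04 — within the window.
Step 3 — counting 65 days from 2021-11-23 (when the award decision is issued) gives a deadline of 2022-01-27; 2022-01-30 misses that deadline by 3 days.
No need to go further; step 3 was not satisfied.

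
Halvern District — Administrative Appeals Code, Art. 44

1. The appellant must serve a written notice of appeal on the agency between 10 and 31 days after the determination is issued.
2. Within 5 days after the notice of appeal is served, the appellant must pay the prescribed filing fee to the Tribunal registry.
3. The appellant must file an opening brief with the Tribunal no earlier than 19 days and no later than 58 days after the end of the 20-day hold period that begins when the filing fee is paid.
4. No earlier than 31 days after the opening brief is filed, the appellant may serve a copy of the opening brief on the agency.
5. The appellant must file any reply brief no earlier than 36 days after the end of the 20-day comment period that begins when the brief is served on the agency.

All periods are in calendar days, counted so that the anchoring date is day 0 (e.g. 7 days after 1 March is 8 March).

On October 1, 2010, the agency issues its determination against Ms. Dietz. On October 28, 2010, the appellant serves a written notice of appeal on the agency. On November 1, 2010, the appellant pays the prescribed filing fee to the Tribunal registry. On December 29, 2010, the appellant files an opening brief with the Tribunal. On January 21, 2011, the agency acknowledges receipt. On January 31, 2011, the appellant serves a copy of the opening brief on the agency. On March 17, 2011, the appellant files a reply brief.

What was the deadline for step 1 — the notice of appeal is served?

Step 1 runs from October 1, 2010, when the determination is issued. The window is 10–31 days after October 1, 2010; it closes on November 1, 2010.

November 1, 2010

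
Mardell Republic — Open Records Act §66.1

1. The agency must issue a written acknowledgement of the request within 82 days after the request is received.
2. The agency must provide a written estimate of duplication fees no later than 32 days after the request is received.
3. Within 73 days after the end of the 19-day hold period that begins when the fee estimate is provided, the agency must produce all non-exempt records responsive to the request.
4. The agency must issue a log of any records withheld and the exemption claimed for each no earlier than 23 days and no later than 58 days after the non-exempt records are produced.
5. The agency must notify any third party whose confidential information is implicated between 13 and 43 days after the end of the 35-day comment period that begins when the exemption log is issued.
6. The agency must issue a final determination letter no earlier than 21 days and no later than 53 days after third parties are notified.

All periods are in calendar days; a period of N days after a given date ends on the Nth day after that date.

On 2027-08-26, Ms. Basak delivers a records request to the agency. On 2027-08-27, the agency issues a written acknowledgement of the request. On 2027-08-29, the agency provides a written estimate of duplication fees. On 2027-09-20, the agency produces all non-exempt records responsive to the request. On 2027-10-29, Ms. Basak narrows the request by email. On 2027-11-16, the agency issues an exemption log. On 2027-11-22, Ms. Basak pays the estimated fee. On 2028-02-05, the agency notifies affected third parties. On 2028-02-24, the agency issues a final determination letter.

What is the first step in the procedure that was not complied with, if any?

Step 5

Step 1: 82 days after 2027-08-26 (when the request is received) is 2027-11-16; 2027-08-27 is within that limit.
Step 2: 32 days after 2027-08-26 (when the request is received) is 2027-09-27; 2027-08-29 is within that limit.
Step 3: 73 days after 2027-09-17 (end of the 19-day hold period, which began when the fee estimate is provided on 2027-08-29) is 2027-11-29; 2027-09-20 is within that limit.
Step 4: the window is 23–58 days after 2027-09-20 (when the non-exempt records are produced), so 2027-10-13 through 2027-11-17; 2027-11-16 falls inside that range.
Step 5: the window is 13–43 days after 2027-12-21 (end of the 35-day comment period, which began when the exemption log is issued on 2027-11-16), so 2028-01-03 through 2028-02-02; 2028-02-05 is 3 days past the end of the window.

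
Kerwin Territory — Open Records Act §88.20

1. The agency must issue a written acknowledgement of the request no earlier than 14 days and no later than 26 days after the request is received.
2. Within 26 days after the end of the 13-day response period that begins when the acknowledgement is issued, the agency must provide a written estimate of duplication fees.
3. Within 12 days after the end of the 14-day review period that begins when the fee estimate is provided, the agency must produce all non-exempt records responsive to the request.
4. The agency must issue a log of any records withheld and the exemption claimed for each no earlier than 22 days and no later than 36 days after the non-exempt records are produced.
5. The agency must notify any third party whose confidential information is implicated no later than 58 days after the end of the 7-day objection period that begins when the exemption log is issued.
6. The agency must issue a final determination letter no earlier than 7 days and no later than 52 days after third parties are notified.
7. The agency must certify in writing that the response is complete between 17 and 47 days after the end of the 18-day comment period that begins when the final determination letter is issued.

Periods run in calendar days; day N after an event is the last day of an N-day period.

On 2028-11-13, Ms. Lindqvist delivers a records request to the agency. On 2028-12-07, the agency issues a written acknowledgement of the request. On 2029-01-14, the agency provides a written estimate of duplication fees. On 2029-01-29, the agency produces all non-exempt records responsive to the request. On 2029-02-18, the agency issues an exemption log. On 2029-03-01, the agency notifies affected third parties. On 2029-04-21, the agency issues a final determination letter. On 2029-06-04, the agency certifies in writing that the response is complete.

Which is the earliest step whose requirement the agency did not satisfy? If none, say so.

Step 4

Step 1 — 14 and 26 days from 2028-11-13 (when the request is received) are 2028-11-27 and 2028-12-09 respectively; done 2028-12-07, which is between those dates.
Step 2 — counting 26 days from 2028-12-20 (end of the 13-day response period, which began when the acknowledgement is issued on 2028-12-07) gives a deadline of 2029-01-15; completed 2029-01-14, before the deadline.
Step 3 — counting 12 days from 2029-01-28 (end of the 14-day review period, which began when the fee estimate is provided on 2029-01-14) gives a deadline of 2029-02-09; done 2029-01-29 — timely.
Step 4 — 22 and 36 days from 2029-01-29 (when the non-exempt records are produced) are 2029-02-20 and 2029-03-06 respectively; 2029-02-18 is 2 days too early.
The procedure was therefore not followed at step 4.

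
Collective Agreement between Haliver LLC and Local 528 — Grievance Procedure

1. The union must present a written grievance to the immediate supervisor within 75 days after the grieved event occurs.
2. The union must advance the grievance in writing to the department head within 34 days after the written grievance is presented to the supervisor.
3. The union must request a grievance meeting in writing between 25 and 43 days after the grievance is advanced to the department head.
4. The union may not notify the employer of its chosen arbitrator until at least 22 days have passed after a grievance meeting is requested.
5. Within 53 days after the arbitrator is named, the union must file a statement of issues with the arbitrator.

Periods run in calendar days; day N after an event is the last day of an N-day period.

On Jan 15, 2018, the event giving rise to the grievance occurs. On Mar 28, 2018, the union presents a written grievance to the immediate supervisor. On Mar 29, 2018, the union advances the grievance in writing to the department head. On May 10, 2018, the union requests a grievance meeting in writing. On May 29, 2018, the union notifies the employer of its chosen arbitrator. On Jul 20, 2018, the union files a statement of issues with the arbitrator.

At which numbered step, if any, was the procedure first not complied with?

Step 1 — counting 75 days from Jan 15, 2018 (when the grieved event occurs) gives a deadline of Mar 31, 2018; Mar 28, 2018 is within that limit.
Step 2 — counting 34 days from Mar 28, 2018 (when the written grievance is presented to the supervisor) gives a deadline of May 1, 2018; Mar 29, 2018 is within that limit.
Step 3 — 25 and 43 days from Mar 29, 2018 (when the grievance is advanced to the department head) are Apr 23, 2018 and May 11, 2018 respectively; done May 10, 2018 — within the window.
Step 4 — must wait 22 days from May 10, 2018 (when a grievance meeting is requested), so not before Jun 1, 2018; done May 29, 2018 — 3 days too early.

Step 4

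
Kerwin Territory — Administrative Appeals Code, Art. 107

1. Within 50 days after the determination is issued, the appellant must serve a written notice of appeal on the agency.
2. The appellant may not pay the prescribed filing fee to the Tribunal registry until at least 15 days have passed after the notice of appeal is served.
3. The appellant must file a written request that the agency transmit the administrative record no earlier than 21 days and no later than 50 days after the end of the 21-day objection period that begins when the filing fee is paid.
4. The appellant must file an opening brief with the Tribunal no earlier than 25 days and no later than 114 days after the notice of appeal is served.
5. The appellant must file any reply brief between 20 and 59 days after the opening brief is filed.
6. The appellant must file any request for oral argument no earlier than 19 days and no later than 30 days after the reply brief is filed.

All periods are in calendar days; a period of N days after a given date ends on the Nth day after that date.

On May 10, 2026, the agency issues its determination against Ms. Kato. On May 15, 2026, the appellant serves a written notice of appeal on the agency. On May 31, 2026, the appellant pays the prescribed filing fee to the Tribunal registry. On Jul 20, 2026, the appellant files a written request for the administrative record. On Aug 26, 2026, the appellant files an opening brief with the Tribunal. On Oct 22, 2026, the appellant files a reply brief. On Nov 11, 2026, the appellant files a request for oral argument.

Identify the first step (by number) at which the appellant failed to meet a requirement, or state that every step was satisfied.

None — every step was satisfied

(1) due by May 10, 2026 + 50 days = Jun 29, 2026; May 15, 2026 is within that limit.
(2) permitted from May 15, 2026 + 15 days = May 30, 2026 onward; done May 31, 2026 — permitted.
(3) the permitted window runs from Jun 21, 2026 + 21 = Jul 12, 2026 to Jun 21, 2026 + 50 = Aug 10, 2026; Jul 20, 2026 falls inside that range.
(4) the permitted window runs from May 15, 2026 + 25 = Jun 9, 2026 to May 15, 2026 + 114 = Sep 6, 2026; done Aug 26, 2026, which is between those dates.
(5) the permitted window runs from Aug 26, 2026 + 20 = Sep 15, 2026 to Aug 26, 2026 + 59 = Oct 24, 2026; done Oct 22, 2026 — within the window.
(6) the permitted window runs from Oct 22, 2026 + 19 = Nov 10, 2026 to Oct 22, 2026 + 30 = Nov 21, 2026; Nov 11, 2026 falls inside that range.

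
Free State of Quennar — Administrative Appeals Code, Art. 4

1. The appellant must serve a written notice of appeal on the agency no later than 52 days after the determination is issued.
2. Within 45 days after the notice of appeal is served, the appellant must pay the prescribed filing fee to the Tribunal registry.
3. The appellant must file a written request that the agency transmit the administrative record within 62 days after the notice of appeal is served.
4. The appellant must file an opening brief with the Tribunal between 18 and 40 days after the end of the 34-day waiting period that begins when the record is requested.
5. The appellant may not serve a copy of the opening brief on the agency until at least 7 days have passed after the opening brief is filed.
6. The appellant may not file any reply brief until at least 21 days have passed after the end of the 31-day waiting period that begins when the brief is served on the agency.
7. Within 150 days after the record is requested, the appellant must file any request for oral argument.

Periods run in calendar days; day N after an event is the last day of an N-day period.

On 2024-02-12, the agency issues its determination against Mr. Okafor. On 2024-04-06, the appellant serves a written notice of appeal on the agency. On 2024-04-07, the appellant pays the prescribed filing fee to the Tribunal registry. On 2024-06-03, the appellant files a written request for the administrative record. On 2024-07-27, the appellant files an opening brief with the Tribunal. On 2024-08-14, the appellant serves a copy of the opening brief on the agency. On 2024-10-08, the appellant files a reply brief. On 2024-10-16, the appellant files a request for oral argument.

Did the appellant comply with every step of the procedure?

No

(1) due by 2024-02-12 + 52 days = 2024-04-04; 2024-04-06 misses that deadline by 2 days.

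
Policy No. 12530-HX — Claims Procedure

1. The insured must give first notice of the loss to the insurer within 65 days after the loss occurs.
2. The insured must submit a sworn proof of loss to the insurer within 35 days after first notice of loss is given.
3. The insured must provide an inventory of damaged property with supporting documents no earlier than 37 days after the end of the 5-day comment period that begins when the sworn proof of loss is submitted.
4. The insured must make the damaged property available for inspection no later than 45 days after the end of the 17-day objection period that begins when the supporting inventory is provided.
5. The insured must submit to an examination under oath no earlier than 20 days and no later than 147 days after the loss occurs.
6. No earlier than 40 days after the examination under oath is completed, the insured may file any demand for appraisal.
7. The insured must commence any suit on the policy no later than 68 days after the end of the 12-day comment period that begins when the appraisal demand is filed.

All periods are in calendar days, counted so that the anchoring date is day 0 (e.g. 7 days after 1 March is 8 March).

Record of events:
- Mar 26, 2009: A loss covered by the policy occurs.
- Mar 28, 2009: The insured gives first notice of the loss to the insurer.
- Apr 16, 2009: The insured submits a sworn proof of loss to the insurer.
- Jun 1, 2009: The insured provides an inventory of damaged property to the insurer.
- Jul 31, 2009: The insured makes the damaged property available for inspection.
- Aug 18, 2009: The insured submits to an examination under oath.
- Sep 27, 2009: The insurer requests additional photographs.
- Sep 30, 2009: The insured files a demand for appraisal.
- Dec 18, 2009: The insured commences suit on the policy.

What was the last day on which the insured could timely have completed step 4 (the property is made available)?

The supporting inventory is provided on Jun 1, 2009; the 17-day objection period therefore ends Jun 18, 2009, and step 4 runs from that date. 45 days after Jun 18, 2009 is Aug 2, 2009.

Aug 2, 2009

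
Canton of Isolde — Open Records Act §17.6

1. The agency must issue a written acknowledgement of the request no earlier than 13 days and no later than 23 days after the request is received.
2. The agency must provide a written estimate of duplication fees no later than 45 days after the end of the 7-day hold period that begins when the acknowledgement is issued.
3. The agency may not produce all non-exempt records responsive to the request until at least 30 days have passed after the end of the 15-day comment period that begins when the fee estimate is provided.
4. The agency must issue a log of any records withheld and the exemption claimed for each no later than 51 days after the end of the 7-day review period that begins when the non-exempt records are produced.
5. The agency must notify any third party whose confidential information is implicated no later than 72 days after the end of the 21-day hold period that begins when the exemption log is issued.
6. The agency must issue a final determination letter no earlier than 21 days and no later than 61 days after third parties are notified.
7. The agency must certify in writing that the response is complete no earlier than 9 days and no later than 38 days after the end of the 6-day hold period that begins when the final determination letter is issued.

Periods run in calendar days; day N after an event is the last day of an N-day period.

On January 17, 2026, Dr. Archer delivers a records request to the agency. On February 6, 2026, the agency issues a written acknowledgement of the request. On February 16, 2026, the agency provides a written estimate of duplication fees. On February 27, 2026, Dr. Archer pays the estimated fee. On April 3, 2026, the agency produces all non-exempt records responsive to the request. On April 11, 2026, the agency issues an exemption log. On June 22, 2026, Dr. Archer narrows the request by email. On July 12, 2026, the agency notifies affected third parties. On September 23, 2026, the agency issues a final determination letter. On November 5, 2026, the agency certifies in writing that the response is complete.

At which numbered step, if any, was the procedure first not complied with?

Step 1: the window is 13–23 days after January 17, 2026 (when the request is received), so January 30, 2026 through February 9, 2026; February 6, 2026 falls inside that range.
Step 2: 45 days after February 13, 2026 (end of the 7-day hold period, which began when the acknowledgement is issued on February 6, 2026) is March 30, 2026; completed February 16, 2026, before the deadline.
Step 3: the earliest permitted date is 30 days after March 3, 2026 (end of the 15-day comment period, which began when the fee estimate is provided on February 16, 2026), i.e. April 2, 2026; done April 3, 2026, after the minimum wait.
Step 4: 51 days after April 10, 2026 (end of the 7-day review period, which began when the non-exempt records are produced on April 3, 2026) is May 31, 2026; done April 11, 2026 — timely.
Step 5: 72 days after May 2, 2026 (end of the 21-day hold period, which began when the exemption log is issued on April 11, 2026) is July 13, 2026; completed July 12, 2026, before the deadline.
Step 6: the window is 21–61 days after July 12, 2026 (when third parties are notified), so August 2, 2026 through September 11, 2026; done September 23, 2026 — 12 days after the window closed.

Step 6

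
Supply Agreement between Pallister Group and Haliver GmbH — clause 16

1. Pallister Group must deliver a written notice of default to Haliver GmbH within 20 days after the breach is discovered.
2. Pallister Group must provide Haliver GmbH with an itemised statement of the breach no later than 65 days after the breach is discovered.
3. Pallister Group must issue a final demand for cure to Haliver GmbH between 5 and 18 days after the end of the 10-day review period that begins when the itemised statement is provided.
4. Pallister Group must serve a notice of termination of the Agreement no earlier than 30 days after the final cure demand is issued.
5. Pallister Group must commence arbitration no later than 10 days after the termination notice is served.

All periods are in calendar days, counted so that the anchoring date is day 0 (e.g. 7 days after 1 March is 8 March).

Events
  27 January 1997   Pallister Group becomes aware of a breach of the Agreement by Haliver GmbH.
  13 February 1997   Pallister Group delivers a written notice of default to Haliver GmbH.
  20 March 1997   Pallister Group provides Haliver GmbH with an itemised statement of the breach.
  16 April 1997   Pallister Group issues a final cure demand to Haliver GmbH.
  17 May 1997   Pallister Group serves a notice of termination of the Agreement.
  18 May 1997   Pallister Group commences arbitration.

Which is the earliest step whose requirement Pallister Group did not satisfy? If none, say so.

(1) due by 27 January 1997 + 20 days = 16 February 1997; done 13 February 1997 — timely.
(2) due by 27 January 1997 + 65 days = 2 April 1997; done 20 March 1997 — timely.
(3) the permitted window runs from 30 March 1997 + 5 = 4 April 1997 to 30 March 1997 + 18 = 17 April 1997; done 16 April 1997, which is between those dates.
(4) permitted from 16 April 1997 + 30 days = 16 May 1997 onward; done 17 May 1997, after the minimum wait.
(5) due by 17 May 1997 + 10 days = 27 May 1997; 18 May 1997 is within that limit.

None — every step was satisfied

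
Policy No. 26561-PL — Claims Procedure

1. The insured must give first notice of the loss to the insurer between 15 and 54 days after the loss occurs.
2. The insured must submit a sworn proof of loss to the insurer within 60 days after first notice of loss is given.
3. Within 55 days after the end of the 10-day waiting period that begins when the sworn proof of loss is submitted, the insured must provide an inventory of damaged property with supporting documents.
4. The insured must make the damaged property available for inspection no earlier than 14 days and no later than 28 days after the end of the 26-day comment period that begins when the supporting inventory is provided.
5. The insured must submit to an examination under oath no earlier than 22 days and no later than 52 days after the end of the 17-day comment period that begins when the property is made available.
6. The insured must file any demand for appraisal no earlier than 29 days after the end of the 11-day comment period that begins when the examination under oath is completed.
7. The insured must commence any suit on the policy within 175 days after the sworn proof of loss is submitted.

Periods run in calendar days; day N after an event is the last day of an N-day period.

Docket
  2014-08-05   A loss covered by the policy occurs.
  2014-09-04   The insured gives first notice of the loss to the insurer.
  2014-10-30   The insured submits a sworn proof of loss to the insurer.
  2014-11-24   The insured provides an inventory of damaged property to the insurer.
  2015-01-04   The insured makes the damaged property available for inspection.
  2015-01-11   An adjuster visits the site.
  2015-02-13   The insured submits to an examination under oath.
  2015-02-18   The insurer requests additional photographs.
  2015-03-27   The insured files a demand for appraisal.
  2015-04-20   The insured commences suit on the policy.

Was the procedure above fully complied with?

Step 1 — 15 and 54 days from 2014-08-05 (when the loss occurs) are 2014-08-20 and 2014-09-28 respectively; done 2014-09-04 — within the window.
Step 2 — counting 60 days from 2014-09-04 (when first notice of loss is given) gives a deadline of 2014-11-03; 2014-10-30 is within that limit.
Step 3 — counting 55 days from 2014-11-09 (end of the 10-day waiting period, which began when the sworn proof of loss is submitted on 2014-10-30) gives a deadline of 2015-01-03; 2014-11-24 is within that limit.
Step 4 — 14 and 28 days from 2014-12-20 (end of the 26-day comment period, which began when the supporting inventory is provided on 2014-11-24) are 2015-01-03 and 2015-01-17 respectively; done 2015-01-04, which is between those dates.
Step 5 — 22 and 52 days from 2015-01-21 (end of the 17-day comment period, which began when the property is made available on 2015-01-04) are 2015-02-12 and 2015-03-14 respectively; done 2015-02-13, which is between those dates.
Step 6 — must wait 29 days from 2015-02-24 (end of the 11-day comment period, which began when the examination under oath is completed on 2015-02-13), so not before 2015-03-25; 2015-03-27 is on or after that date.
Step 7 — counting 175 days from 2014-10-30 (when the sworn proof of loss is submitted) gives a deadline of 2015-04-23; 2015-04-20 is within that limit.

Yes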